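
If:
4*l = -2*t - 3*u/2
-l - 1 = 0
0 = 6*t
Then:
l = -1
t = 0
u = 8/3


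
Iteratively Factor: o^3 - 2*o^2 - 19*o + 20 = (o + 4)*(o^2 - 6*o + 5) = (o - 5)*(o + 4)*(o - 1)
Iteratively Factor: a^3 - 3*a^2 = (a)*(a^2 - 3*a) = a^2*(a - 3)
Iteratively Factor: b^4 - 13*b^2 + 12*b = (b - 3)*(b^3 + 3*b^2 - 4*b) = (b - 3)*(b + 4)*(b^2 - b) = b*(b - 3)*(b + 4)*(b - 1)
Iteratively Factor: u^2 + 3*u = (u)*(u + 3)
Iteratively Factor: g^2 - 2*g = (g - 2)*(g)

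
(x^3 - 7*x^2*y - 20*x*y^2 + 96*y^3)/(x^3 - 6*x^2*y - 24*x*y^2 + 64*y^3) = (x - 3*y)/(x - 2*y)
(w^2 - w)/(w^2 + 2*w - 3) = w/(w + 3)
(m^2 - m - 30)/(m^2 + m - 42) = (m + 5)/(m + 7)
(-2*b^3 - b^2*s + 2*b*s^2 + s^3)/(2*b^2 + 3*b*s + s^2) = -b + s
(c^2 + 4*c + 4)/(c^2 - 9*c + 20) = (c^2 + 4*c + 4)/(c^2 - 9*c + 20)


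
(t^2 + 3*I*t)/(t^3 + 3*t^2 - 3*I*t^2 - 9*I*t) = (t + 3*I)/(t^2 + 3*t*(1 - I) - 9*I)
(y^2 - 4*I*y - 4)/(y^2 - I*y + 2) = (y - 2*I)/(y + I)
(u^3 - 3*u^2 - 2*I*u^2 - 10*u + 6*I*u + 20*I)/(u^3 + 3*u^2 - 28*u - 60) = (u - 2*I)/(u + 6)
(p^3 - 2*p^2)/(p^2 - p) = p*(p - 2)/(p - 1)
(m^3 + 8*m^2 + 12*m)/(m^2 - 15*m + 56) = m*(m^2 + 8*m + 12)/(m^2 - 15*m + 56)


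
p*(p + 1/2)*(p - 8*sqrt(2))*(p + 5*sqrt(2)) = p^4 - 3*sqrt(2)*p^3 + p^3/2 - 80*p^2 - 3*sqrt(2)*p^2/2 - 40*p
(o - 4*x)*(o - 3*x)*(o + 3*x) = o^3 - 4*o^2*x - 9*o*x^2 + 36*x^3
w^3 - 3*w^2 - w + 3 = (w - 3)*(w - 1)*(w + 1)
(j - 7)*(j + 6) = j^2 - j - 42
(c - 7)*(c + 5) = c^2 - 2*c - 35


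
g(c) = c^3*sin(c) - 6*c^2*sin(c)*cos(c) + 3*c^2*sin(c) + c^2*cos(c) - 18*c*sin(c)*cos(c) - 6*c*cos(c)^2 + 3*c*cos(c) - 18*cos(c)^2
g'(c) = c^3*cos(c) + 6*c^2*sin(c)^2 + 2*c^2*sin(c) - 6*c^2*cos(c)^2 + 3*c^2*cos(c) + 18*c*sin(c)^2 + 3*c*sin(c) - 18*c*cos(c)^2 + 2*c*cos(c) + 18*sin(c)*cos(c) - 6*cos(c)^2 + 3*cos(c)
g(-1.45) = -5.25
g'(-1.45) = -14.79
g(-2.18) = 1.25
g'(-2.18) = -1.10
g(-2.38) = 1.12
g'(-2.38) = 2.11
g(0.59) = -18.29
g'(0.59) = 5.22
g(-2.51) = 0.77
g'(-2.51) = 3.05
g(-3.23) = 0.81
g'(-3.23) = -5.10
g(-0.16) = -17.50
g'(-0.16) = -3.30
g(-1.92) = 0.21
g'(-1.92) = -7.03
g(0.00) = -18.00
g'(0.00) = -3.00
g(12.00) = -582.18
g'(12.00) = 1201.12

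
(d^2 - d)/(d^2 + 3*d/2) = 2*(d - 1)/(2*d + 3)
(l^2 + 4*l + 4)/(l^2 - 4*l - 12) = (l + 2)/(l - 6)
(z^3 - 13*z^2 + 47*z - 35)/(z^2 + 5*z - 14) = (z^3 - 13*z^2 + 47*z - 35)/(z^2 + 5*z - 14)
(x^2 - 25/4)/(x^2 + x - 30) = (x^2 - 25/4)/(x^2 + x - 30)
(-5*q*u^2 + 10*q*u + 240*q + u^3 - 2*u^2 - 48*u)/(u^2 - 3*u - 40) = (-5*q*u - 30*q + u^2 + 6*u)/(u + 5)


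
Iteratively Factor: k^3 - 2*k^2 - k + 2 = (k - 1)*(k^2 - k - 2) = (k - 2)*(k - 1)*(k + 1)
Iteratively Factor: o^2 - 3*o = (o)*(o - 3)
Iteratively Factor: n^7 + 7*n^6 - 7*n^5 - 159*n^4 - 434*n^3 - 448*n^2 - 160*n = (n + 1)*(n^6 + 6*n^5 - 13*n^4 - 146*n^3 - 288*n^2 - 160*n) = (n - 5)*(n + 1)*(n^5 + 11*n^4 + 42*n^3 + 64*n^2 + 32*n) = (n - 5)*(n + 1)*(n + 4)*(n^4 + 7*n^3 + 14*n^2 + 8*n) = n*(n - 5)*(n + 1)*(n + 4)*(n^3 + 7*n^2 + 14*n + 8) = n*(n - 5)*(n + 1)^2*(n + 4)*(n^2 + 6*n + 8) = n*(n - 5)*(n + 1)^2*(n + 2)*(n + 4)*(n + 4)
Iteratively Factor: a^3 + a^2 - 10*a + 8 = (a + 4)*(a^2 - 3*a + 2) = (a - 1)*(a + 4)*(a - 2)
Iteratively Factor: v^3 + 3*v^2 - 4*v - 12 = (v + 3)*(v^2 - 4) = (v - 2)*(v + 3)*(v + 2)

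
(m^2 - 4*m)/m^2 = (m - 4)/m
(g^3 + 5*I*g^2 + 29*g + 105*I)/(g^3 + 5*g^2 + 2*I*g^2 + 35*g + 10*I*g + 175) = (g + 3*I)/(g + 5)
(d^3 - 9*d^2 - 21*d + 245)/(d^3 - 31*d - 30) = (d^2 - 14*d + 49)/(d^2 - 5*d - 6)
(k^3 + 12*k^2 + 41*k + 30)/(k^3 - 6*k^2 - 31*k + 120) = (k^2 + 7*k + 6)/(k^2 - 11*k + 24)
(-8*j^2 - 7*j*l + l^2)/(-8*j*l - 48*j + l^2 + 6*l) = (j + l)/(l + 6)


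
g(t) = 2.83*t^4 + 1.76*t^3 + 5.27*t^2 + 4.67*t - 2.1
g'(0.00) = 4.67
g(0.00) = -2.10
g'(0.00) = 4.67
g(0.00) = -2.10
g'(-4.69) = -1096.41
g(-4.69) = 1279.59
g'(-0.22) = 2.49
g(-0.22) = -2.88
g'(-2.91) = -260.24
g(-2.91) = 188.50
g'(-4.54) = -993.64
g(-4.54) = 1122.92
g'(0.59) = 15.05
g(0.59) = 3.19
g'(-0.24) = 2.29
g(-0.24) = -2.93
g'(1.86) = 115.38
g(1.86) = 70.02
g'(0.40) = 10.46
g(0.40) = 0.80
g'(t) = 11.32*t^3 + 5.28*t^2 + 10.54*t + 4.67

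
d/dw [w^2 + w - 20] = 2*w + 1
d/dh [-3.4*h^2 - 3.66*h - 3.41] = -6.8*h - 3.66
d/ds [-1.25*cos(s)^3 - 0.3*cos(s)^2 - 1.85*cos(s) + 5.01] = (3.75*cos(s)^2 + 0.6*cos(s) + 1.85)*sin(s)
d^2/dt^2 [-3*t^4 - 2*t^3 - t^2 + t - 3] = -36*t^2 - 12*t - 2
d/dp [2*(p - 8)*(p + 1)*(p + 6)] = 6*p^2 - 4*p - 100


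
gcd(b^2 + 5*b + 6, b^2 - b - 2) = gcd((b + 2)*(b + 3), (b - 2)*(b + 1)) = 1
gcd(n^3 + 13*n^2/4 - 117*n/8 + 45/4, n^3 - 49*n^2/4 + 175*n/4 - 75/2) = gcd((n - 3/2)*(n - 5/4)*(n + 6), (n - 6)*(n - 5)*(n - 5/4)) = n - 5/4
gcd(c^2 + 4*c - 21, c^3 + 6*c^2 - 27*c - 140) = c + 7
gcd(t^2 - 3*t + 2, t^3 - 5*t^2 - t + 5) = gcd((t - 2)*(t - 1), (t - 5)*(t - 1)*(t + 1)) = t - 1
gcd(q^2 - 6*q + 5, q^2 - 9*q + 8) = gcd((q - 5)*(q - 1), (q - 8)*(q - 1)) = q - 1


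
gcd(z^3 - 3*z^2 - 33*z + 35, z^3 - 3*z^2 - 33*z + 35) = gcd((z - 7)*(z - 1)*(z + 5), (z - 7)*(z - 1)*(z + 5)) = z^3 - 3*z^2 - 33*z + 35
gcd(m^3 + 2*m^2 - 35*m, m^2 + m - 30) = m - 5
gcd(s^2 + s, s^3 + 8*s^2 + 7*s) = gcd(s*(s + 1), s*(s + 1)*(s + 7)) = s^2 + s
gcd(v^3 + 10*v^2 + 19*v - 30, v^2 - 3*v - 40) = v + 5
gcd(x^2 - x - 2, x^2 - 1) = x + 1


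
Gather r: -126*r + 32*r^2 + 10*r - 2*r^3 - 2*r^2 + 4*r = -2*r^3 + 30*r^2 - 112*r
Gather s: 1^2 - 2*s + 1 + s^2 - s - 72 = s^2 - 3*s - 70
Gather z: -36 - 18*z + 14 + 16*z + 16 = -2*z - 6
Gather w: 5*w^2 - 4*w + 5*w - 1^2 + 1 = 5*w^2 + w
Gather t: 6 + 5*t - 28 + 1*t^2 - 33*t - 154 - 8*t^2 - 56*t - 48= -7*t^2 - 84*t - 224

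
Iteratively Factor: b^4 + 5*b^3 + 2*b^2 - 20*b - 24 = (b + 2)*(b^3 + 3*b^2 - 4*b - 12) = (b + 2)^2*(b^2 + b - 6) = (b + 2)^2*(b + 3)*(b - 2)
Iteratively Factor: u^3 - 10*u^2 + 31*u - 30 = (u - 3)*(u^2 - 7*u + 10) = (u - 3)*(u - 2)*(u - 5)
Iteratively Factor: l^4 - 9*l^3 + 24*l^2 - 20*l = (l)*(l^3 - 9*l^2 + 24*l - 20) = l*(l - 2)*(l^2 - 7*l + 10) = l*(l - 2)^2*(l - 5)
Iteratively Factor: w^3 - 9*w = (w)*(w^2 - 9) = w*(w + 3)*(w - 3)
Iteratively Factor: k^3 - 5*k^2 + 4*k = (k - 1)*(k^2 - 4*k) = (k - 4)*(k - 1)*(k)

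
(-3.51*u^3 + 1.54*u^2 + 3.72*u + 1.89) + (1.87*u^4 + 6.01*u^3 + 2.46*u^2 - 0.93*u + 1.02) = 1.87*u^4 + 2.5*u^3 + 4.0*u^2 + 2.79*u + 2.91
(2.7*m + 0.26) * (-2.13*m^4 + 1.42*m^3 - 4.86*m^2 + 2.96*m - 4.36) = -5.751*m^5 + 3.2802*m^4 - 12.7528*m^3 + 6.7284*m^2 - 11.0024*m - 1.1336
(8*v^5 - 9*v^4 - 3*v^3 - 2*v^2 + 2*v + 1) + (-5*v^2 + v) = 8*v^5 - 9*v^4 - 3*v^3 - 7*v^2 + 3*v + 1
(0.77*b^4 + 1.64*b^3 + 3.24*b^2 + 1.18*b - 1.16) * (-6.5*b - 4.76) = -5.005*b^5 - 14.3252*b^4 - 28.8664*b^3 - 23.0924*b^2 + 1.9232*b + 5.5216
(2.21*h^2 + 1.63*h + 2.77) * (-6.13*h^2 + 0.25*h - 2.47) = -13.5473*h^4 - 9.4394*h^3 - 22.0313*h^2 - 3.3336*h - 6.8419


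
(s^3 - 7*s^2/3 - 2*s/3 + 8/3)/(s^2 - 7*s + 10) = (3*s^2 - s - 4)/(3*(s - 5))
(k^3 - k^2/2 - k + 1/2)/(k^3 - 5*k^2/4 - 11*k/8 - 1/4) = 4*(-2*k^3 + k^2 + 2*k - 1)/(-8*k^3 + 10*k^2 + 11*k + 2)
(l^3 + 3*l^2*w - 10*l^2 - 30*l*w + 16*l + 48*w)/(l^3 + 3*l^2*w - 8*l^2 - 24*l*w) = (l - 2)/l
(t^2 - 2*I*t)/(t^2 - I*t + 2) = t/(t + I)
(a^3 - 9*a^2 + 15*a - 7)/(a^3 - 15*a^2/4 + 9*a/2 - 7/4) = 4*(a - 7)/(4*a - 7)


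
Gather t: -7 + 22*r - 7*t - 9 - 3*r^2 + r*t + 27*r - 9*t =-3*r^2 + 49*r + t*(r - 16) - 16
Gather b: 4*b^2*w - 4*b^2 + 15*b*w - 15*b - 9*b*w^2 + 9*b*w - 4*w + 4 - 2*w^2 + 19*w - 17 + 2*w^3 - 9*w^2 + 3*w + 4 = b^2*(4*w - 4) + b*(-9*w^2 + 24*w - 15) + 2*w^3 - 11*w^2 + 18*w - 9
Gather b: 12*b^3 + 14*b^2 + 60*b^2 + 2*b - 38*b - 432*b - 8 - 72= 12*b^3 + 74*b^2 - 468*b - 80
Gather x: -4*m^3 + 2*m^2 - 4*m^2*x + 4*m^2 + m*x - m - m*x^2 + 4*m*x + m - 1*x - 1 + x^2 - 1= -4*m^3 + 6*m^2 + x^2*(1 - m) + x*(-4*m^2 + 5*m - 1) - 2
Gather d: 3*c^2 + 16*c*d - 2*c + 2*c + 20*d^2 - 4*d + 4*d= 3*c^2 + 16*c*d + 20*d^2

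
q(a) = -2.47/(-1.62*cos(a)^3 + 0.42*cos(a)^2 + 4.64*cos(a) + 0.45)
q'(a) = -2.47*(-4.86*sin(a)*cos(a)^2 + 0.84*sin(a)*cos(a) + 4.64*sin(a))/(-1.62*cos(a)^3 + 0.42*cos(a)^2 + 4.64*cos(a) + 0.45)^2 = (12.0042*cos(a)^2 - 2.0748*cos(a) - 11.4608)*sin(a)/(-1.62*cos(a)^3 + 0.42*cos(a)^2 + 4.64*cos(a) + 0.45)^2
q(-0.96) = -0.84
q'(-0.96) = 0.82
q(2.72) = 1.12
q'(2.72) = 0.04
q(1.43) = -2.24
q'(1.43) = -9.34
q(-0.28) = -0.64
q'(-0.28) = 0.04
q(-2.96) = 1.14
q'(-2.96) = -0.08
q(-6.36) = -0.64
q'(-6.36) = 0.01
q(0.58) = -0.67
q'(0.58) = -0.19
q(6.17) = -0.64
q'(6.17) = 0.01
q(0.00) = -0.63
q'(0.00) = 0.00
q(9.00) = 1.12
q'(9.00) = 0.03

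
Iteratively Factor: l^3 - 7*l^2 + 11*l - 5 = (l - 1)*(l^2 - 6*l + 5) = (l - 5)*(l - 1)*(l - 1)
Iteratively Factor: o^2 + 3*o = (o + 3)*(o)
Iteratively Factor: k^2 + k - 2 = (k + 2)*(k - 1)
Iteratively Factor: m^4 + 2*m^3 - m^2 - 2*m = (m)*(m^3 + 2*m^2 - m - 2) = m*(m - 1)*(m^2 + 3*m + 2) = m*(m - 1)*(m + 1)*(m + 2)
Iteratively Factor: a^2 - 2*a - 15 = (a + 3)*(a - 5)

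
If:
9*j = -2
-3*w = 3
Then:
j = -2/9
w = -1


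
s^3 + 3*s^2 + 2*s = s*(s + 1)*(s + 2)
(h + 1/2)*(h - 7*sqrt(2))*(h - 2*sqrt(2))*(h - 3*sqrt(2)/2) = h^4 - 21*sqrt(2)*h^3/2 + h^3/2 - 21*sqrt(2)*h^2/4 + 55*h^2 - 42*sqrt(2)*h + 55*h/2 - 21*sqrt(2)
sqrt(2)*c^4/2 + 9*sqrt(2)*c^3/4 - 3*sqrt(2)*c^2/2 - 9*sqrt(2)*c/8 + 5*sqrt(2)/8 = (c - 1/2)*(c + 5)*(c - sqrt(2)/2)*(sqrt(2)*c/2 + 1/2)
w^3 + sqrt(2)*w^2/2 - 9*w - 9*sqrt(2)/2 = (w - 3)*(w + 3)*(w + sqrt(2)/2)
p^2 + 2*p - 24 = (p - 4)*(p + 6)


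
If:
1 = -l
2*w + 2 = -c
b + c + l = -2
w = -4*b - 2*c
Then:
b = 1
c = -2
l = -1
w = 0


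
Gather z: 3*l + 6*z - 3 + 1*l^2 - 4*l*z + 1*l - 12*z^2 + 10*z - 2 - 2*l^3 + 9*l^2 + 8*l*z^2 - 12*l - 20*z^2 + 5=-2*l^3 + 10*l^2 - 8*l + z^2*(8*l - 32) + z*(16 - 4*l)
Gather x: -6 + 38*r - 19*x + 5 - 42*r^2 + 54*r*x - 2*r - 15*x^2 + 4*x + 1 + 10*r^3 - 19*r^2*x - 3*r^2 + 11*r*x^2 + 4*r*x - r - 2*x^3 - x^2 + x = 10*r^3 - 45*r^2 + 35*r - 2*x^3 + x^2*(11*r - 16) + x*(-19*r^2 + 58*r - 14)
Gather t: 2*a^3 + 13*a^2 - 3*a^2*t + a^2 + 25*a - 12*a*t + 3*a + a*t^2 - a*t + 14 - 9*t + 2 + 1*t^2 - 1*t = 2*a^3 + 14*a^2 + 28*a + t^2*(a + 1) + t*(-3*a^2 - 13*a - 10) + 16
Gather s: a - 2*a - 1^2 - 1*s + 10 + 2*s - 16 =-a + s - 7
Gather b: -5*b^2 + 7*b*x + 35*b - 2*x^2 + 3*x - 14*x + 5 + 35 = -5*b^2 + b*(7*x + 35) - 2*x^2 - 11*x + 40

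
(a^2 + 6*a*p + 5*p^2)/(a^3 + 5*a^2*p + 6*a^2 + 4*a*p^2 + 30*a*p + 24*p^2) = (a + 5*p)/(a^2 + 4*a*p + 6*a + 24*p)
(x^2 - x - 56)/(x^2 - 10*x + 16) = (x + 7)/(x - 2)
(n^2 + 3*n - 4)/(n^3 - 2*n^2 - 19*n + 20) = 1/(n - 5)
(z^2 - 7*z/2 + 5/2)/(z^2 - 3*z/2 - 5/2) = (z - 1)/(z + 1)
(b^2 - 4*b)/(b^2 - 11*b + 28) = b/(b - 7)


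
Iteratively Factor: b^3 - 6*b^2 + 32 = (b - 4)*(b^2 - 2*b - 8) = (b - 4)*(b + 2)*(b - 4)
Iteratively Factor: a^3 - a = (a - 1)*(a^2 + a) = (a - 1)*(a + 1)*(a)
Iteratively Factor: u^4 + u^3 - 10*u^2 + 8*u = (u - 2)*(u^3 + 3*u^2 - 4*u) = (u - 2)*(u + 4)*(u^2 - u) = u*(u - 2)*(u + 4)*(u - 1)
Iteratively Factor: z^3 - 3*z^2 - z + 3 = (z - 3)*(z^2 - 1) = (z - 3)*(z - 1)*(z + 1)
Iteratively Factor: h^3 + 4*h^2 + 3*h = (h)*(h^2 + 4*h + 3) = h*(h + 3)*(h + 1)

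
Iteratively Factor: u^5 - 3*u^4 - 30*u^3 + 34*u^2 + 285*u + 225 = (u + 3)*(u^4 - 6*u^3 - 12*u^2 + 70*u + 75) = (u + 1)*(u + 3)*(u^3 - 7*u^2 - 5*u + 75) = (u - 5)*(u + 1)*(u + 3)*(u^2 - 2*u - 15) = (u - 5)^2*(u + 1)*(u + 3)*(u + 3)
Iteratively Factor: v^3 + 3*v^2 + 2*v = (v + 1)*(v^2 + 2*v) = (v + 1)*(v + 2)*(v)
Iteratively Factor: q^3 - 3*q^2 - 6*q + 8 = (q - 4)*(q^2 + q - 2) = (q - 4)*(q + 2)*(q - 1)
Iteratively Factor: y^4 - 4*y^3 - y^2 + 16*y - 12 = (y - 2)*(y^3 - 2*y^2 - 5*y + 6) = (y - 2)*(y + 2)*(y^2 - 4*y + 3) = (y - 3)*(y - 2)*(y + 2)*(y - 1)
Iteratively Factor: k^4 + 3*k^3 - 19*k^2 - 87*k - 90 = (k + 2)*(k^3 + k^2 - 21*k - 45) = (k - 5)*(k + 2)*(k^2 + 6*k + 9) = (k - 5)*(k + 2)*(k + 3)*(k + 3)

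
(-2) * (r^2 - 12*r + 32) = -2*r^2 + 24*r - 64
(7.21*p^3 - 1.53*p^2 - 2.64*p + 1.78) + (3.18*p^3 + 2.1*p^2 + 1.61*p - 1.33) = 10.39*p^3 + 0.57*p^2 - 1.03*p + 0.45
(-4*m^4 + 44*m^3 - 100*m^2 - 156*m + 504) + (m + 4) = -4*m^4 + 44*m^3 - 100*m^2 - 155*m + 508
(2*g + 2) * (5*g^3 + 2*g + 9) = 10*g^4 + 10*g^3 + 4*g^2 + 22*g + 18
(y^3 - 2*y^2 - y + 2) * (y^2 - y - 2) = y^5 - 3*y^4 - y^3 + 7*y^2 - 4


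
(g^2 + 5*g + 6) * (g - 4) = g^3 + g^2 - 14*g - 24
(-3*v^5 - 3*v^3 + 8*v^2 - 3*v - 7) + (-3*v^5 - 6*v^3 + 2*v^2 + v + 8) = -6*v^5 - 9*v^3 + 10*v^2 - 2*v + 1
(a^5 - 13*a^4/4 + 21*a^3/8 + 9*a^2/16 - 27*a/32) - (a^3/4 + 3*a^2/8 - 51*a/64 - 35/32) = a^5 - 13*a^4/4 + 19*a^3/8 + 3*a^2/16 - 3*a/64 + 35/32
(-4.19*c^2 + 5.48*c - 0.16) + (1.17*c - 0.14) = -4.19*c^2 + 6.65*c - 0.3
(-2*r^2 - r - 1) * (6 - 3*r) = 6*r^3 - 9*r^2 - 3*r - 6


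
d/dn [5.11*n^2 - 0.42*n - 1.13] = 10.22*n - 0.42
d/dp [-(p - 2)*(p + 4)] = -2*p - 2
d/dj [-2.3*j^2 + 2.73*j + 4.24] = 2.73 - 4.6*j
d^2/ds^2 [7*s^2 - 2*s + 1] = 14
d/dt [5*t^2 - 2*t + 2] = 10*t - 2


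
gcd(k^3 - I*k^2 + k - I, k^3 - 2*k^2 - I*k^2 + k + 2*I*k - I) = k - I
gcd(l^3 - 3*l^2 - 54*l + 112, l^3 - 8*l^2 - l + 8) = l - 8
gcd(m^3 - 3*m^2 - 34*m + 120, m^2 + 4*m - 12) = m + 6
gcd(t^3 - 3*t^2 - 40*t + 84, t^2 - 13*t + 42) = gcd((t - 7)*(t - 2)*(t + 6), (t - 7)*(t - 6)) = t - 7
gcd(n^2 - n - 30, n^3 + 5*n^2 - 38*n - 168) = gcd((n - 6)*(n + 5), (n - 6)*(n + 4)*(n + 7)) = n - 6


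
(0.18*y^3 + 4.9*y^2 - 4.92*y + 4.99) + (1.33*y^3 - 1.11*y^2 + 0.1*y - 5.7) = 1.51*y^3 + 3.79*y^2 - 4.82*y - 0.71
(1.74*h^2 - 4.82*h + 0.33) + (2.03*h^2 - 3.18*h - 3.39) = 3.77*h^2 - 8.0*h - 3.06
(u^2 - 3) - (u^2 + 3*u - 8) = 5 - 3*u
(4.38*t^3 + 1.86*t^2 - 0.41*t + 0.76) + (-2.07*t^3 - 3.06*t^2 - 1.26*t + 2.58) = 2.31*t^3 - 1.2*t^2 - 1.67*t + 3.34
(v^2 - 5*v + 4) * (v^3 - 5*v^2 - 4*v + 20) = v^5 - 10*v^4 + 25*v^3 + 20*v^2 - 116*v + 80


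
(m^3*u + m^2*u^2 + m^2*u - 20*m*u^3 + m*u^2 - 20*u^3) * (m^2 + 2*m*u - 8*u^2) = m^5*u + 3*m^4*u^2 + m^4*u - 26*m^3*u^3 + 3*m^3*u^2 - 48*m^2*u^4 - 26*m^2*u^3 + 160*m*u^5 - 48*m*u^4 + 160*u^5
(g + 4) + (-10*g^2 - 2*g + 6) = -10*g^2 - g + 10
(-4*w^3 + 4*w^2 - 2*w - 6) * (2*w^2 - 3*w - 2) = -8*w^5 + 20*w^4 - 8*w^3 - 14*w^2 + 22*w + 12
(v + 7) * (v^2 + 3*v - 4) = v^3 + 10*v^2 + 17*v - 28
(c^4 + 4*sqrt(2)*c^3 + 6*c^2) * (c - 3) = c^5 - 3*c^4 + 4*sqrt(2)*c^4 - 12*sqrt(2)*c^3 + 6*c^3 - 18*c^2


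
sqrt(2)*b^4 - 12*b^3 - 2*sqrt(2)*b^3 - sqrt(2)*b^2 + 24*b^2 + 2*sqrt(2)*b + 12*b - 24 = (b - 2)*(b - 1)*(b - 6*sqrt(2))*(sqrt(2)*b + sqrt(2))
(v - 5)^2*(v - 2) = v^3 - 12*v^2 + 45*v - 50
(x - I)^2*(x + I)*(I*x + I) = I*x^4 + x^3 + I*x^3 + x^2 + I*x^2 + x + I*x + 1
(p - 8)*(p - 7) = p^2 - 15*p + 56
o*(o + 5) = o^2 + 5*o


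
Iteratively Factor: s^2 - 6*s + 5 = (s - 5)*(s - 1)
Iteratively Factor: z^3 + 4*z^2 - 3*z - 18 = (z + 3)*(z^2 + z - 6) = (z - 2)*(z + 3)*(z + 3)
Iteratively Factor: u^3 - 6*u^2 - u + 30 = (u + 2)*(u^2 - 8*u + 15) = (u - 5)*(u + 2)*(u - 3)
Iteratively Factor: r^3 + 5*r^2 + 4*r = (r)*(r^2 + 5*r + 4) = r*(r + 4)*(r + 1)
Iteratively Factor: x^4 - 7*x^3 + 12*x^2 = (x)*(x^3 - 7*x^2 + 12*x) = x^2*(x^2 - 7*x + 12) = x^2*(x - 4)*(x - 3)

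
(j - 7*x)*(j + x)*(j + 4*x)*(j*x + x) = j^4*x - 2*j^3*x^2 + j^3*x - 31*j^2*x^3 - 2*j^2*x^2 - 28*j*x^4 - 31*j*x^3 - 28*x^4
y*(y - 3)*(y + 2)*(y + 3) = y^4 + 2*y^3 - 9*y^2 - 18*y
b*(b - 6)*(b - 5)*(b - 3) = b^4 - 14*b^3 + 63*b^2 - 90*b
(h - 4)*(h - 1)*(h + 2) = h^3 - 3*h^2 - 6*h + 8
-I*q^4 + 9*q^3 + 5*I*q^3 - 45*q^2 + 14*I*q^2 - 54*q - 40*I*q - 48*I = (q - 6)*(q + I)*(q + 8*I)*(-I*q - I)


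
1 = 1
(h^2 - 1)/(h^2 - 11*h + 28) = (h^2 - 1)/(h^2 - 11*h + 28)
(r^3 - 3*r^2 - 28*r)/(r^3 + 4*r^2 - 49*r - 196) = r/(r + 7)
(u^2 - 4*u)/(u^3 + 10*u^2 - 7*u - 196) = u/(u^2 + 14*u + 49)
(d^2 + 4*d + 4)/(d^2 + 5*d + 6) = (d + 2)/(d + 3)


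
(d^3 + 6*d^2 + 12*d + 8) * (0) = 0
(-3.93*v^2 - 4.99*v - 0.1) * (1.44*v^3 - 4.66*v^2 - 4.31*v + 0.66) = -5.6592*v^5 + 11.1282*v^4 + 40.0477*v^3 + 19.3791*v^2 - 2.8624*v - 0.066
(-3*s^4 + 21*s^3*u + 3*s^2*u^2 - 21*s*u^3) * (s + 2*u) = -3*s^5 + 15*s^4*u + 45*s^3*u^2 - 15*s^2*u^3 - 42*s*u^4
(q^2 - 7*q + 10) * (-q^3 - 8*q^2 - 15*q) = -q^5 - q^4 + 31*q^3 + 25*q^2 - 150*q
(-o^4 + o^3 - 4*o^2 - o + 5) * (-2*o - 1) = 2*o^5 - o^4 + 7*o^3 + 6*o^2 - 9*o - 5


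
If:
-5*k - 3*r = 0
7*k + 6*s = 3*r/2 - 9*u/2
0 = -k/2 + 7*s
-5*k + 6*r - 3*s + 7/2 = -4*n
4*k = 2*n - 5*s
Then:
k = 7/13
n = 61/52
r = -35/39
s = 1/26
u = -139/117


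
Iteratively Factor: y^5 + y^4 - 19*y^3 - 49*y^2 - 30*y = (y)*(y^4 + y^3 - 19*y^2 - 49*y - 30) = y*(y + 3)*(y^3 - 2*y^2 - 13*y - 10) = y*(y + 2)*(y + 3)*(y^2 - 4*y - 5) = y*(y + 1)*(y + 2)*(y + 3)*(y - 5)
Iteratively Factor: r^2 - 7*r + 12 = (r - 3)*(r - 4)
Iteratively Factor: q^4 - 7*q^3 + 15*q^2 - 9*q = (q)*(q^3 - 7*q^2 + 15*q - 9) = q*(q - 3)*(q^2 - 4*q + 3) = q*(q - 3)*(q - 1)*(q - 3)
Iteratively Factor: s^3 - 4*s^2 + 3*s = (s - 1)*(s^2 - 3*s) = s*(s - 1)*(s - 3)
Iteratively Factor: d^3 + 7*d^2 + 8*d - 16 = (d + 4)*(d^2 + 3*d - 4) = (d + 4)^2*(d - 1)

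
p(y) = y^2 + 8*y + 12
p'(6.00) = 20.00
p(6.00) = 96.00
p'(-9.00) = -10.00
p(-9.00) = 21.00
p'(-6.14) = -4.28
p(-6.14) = 0.58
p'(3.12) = 14.24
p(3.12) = 46.69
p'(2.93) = 13.86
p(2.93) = 44.02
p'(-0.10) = 7.80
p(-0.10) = 11.21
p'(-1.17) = 5.66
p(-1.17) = 4.01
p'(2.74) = 13.48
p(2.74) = 41.43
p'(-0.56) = 6.88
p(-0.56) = 7.83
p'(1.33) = 10.66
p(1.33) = 24.41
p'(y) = 2*y + 8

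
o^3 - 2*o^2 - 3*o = o*(o - 3)*(o + 1)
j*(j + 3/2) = j^2 + 3*j/2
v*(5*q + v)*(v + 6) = 5*q*v^2 + 30*q*v + v^3 + 6*v^2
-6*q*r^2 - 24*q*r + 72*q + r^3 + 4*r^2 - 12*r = (-6*q + r)*(r - 2)*(r + 6)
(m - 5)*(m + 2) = m^2 - 3*m - 10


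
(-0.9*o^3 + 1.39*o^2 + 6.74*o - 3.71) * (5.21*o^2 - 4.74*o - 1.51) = -4.689*o^5 + 11.5079*o^4 + 29.8858*o^3 - 53.3756*o^2 + 7.408*o + 5.6021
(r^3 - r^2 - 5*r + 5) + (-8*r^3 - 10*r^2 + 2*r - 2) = -7*r^3 - 11*r^2 - 3*r + 3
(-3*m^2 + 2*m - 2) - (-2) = -3*m^2 + 2*m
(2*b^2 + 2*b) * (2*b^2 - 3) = 4*b^4 + 4*b^3 - 6*b^2 - 6*b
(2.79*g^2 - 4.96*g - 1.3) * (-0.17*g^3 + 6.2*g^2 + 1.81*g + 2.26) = -0.4743*g^5 + 18.1412*g^4 - 25.4811*g^3 - 10.7322*g^2 - 13.5626*g - 2.938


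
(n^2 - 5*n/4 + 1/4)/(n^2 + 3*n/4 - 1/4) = (n - 1)/(n + 1)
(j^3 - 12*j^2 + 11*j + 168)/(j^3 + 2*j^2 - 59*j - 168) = (j - 7)/(j + 7)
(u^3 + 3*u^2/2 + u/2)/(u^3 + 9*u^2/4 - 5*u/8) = 4*(2*u^2 + 3*u + 1)/(8*u^2 + 18*u - 5)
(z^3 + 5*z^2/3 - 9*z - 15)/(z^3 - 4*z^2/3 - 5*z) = (z + 3)/z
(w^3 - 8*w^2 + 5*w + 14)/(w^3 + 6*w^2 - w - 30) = (w^2 - 6*w - 7)/(w^2 + 8*w + 15)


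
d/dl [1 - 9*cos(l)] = 9*sin(l)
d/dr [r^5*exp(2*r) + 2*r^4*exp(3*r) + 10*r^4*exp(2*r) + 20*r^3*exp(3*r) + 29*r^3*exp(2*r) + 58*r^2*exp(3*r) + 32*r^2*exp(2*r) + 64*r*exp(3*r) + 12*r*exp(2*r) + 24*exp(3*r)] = (2*r^5 + 6*r^4*exp(r) + 25*r^4 + 68*r^3*exp(r) + 98*r^3 + 234*r^2*exp(r) + 151*r^2 + 308*r*exp(r) + 88*r + 136*exp(r) + 12)*exp(2*r)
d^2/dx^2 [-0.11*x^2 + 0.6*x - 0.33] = -0.220000000000000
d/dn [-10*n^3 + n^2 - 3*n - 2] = -30*n^2 + 2*n - 3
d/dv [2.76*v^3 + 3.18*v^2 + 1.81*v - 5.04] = 8.28*v^2 + 6.36*v + 1.81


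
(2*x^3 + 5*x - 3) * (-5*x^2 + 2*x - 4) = -10*x^5 + 4*x^4 - 33*x^3 + 25*x^2 - 26*x + 12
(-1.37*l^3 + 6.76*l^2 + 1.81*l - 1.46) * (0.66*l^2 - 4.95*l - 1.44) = -0.9042*l^5 + 11.2431*l^4 - 30.2946*l^3 - 19.6575*l^2 + 4.6206*l + 2.1024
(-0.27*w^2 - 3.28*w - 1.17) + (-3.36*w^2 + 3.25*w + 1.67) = -3.63*w^2 - 0.0299999999999998*w + 0.5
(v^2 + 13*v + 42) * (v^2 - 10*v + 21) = v^4 + 3*v^3 - 67*v^2 - 147*v + 882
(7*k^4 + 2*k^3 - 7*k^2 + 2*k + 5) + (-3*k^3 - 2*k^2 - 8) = 7*k^4 - k^3 - 9*k^2 + 2*k - 3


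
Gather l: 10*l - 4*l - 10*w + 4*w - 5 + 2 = 6*l - 6*w - 3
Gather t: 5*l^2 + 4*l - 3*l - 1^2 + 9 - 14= 5*l^2 + l - 6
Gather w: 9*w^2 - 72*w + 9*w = 9*w^2 - 63*w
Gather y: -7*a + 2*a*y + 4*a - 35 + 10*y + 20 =-3*a + y*(2*a + 10) - 15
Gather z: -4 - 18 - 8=-30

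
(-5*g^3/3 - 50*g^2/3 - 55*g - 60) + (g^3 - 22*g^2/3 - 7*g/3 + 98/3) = -2*g^3/3 - 24*g^2 - 172*g/3 - 82/3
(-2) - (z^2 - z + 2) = -z^2 + z - 4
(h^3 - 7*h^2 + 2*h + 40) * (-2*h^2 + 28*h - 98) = -2*h^5 + 42*h^4 - 298*h^3 + 662*h^2 + 924*h - 3920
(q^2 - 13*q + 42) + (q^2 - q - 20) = 2*q^2 - 14*q + 22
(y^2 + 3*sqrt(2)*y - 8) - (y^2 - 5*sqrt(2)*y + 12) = 8*sqrt(2)*y - 20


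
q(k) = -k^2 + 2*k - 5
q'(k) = 2 - 2*k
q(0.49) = -4.26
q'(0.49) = 1.02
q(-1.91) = -12.47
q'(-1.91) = 5.82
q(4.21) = -14.30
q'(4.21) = -6.42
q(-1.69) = -11.24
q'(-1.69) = 5.38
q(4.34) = -15.16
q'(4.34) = -6.68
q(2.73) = -6.99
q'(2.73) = -3.46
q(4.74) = -17.99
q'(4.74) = -7.48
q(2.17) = -5.37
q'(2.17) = -2.34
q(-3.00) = -20.00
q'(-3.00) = 8.00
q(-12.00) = -173.00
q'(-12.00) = 26.00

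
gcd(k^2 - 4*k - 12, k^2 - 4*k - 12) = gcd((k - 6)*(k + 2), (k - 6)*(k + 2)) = k^2 - 4*k - 12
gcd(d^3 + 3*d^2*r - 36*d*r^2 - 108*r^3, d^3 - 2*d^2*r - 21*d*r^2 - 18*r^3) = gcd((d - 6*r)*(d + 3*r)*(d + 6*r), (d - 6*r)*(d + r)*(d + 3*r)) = -d^2 + 3*d*r + 18*r^2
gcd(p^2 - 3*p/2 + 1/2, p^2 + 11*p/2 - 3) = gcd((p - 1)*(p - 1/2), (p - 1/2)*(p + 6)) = p - 1/2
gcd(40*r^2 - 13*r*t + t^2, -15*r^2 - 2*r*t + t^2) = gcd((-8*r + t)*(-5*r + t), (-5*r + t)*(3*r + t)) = 5*r - t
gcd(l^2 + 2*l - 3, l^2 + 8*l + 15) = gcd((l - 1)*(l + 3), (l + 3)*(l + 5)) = l + 3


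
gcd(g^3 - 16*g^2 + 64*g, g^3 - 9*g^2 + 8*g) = g^2 - 8*g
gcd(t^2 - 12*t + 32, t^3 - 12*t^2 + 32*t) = t^2 - 12*t + 32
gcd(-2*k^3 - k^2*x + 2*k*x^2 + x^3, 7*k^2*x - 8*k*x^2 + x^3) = -k + x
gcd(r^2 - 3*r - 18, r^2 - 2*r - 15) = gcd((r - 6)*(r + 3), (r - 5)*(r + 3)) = r + 3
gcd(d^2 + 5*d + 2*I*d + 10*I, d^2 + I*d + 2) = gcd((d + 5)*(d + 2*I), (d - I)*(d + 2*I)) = d + 2*I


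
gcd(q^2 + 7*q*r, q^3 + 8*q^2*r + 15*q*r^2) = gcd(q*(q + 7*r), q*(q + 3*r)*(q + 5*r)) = q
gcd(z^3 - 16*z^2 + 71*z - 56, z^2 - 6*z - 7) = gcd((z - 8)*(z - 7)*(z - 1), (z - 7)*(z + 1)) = z - 7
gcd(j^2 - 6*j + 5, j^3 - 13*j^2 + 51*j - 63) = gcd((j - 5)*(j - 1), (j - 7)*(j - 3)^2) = 1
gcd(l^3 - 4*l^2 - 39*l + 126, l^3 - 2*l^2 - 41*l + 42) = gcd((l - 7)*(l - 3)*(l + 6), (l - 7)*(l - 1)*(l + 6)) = l^2 - l - 42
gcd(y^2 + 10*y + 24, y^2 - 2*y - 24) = y + 4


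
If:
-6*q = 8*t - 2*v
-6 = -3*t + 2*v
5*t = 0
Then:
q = -1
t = 0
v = -3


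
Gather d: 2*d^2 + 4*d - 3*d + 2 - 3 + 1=2*d^2 + d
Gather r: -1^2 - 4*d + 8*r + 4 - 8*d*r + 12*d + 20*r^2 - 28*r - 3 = 8*d + 20*r^2 + r*(-8*d - 20)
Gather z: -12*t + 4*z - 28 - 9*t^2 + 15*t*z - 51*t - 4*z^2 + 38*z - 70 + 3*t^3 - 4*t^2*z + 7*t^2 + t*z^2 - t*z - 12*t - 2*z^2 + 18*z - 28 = 3*t^3 - 2*t^2 - 75*t + z^2*(t - 6) + z*(-4*t^2 + 14*t + 60) - 126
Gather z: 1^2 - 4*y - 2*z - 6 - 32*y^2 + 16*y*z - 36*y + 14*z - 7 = -32*y^2 - 40*y + z*(16*y + 12) - 12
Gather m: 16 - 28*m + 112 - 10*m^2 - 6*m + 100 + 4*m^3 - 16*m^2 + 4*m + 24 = 4*m^3 - 26*m^2 - 30*m + 252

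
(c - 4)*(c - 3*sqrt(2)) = c^2 - 3*sqrt(2)*c - 4*c + 12*sqrt(2)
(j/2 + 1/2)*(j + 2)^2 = j^3/2 + 5*j^2/2 + 4*j + 2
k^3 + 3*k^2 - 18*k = k*(k - 3)*(k + 6)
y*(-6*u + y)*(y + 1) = -6*u*y^2 - 6*u*y + y^3 + y^2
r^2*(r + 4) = r^3 + 4*r^2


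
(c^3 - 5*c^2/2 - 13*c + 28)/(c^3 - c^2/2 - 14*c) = (c - 2)/c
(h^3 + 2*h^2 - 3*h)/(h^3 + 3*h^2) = (h - 1)/h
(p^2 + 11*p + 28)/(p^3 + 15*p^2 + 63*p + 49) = (p + 4)/(p^2 + 8*p + 7)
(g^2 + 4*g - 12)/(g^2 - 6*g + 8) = (g + 6)/(g - 4)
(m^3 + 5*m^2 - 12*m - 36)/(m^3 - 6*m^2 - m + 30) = (m + 6)/(m - 5)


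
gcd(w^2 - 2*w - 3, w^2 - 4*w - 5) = w + 1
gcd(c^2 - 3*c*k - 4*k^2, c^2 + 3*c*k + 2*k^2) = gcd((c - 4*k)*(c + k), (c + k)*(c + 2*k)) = c + k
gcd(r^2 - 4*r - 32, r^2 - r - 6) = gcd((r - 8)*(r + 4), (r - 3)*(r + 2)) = 1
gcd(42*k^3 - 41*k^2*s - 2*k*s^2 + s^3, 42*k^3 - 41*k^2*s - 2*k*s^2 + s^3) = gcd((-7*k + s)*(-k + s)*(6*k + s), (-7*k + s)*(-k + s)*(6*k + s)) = 42*k^3 - 41*k^2*s - 2*k*s^2 + s^3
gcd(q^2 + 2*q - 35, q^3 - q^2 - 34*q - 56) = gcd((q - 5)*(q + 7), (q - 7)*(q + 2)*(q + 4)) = 1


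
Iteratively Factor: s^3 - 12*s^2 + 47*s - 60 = (s - 4)*(s^2 - 8*s + 15) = (s - 5)*(s - 4)*(s - 3)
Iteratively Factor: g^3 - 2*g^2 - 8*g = (g + 2)*(g^2 - 4*g) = g*(g + 2)*(g - 4)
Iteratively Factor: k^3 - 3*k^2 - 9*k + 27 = (k + 3)*(k^2 - 6*k + 9) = (k - 3)*(k + 3)*(k - 3)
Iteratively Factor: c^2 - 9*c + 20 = (c - 4)*(c - 5)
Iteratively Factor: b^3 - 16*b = (b - 4)*(b^2 + 4*b) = (b - 4)*(b + 4)*(b)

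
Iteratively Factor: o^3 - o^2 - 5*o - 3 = (o - 3)*(o^2 + 2*o + 1) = (o - 3)*(o + 1)*(o + 1)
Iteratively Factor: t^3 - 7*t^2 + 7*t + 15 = (t - 3)*(t^2 - 4*t - 5) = (t - 3)*(t + 1)*(t - 5)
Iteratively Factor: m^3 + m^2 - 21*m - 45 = (m - 5)*(m^2 + 6*m + 9) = (m - 5)*(m + 3)*(m + 3)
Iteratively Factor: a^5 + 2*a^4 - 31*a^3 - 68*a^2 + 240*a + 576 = (a - 4)*(a^4 + 6*a^3 - 7*a^2 - 96*a - 144) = (a - 4)*(a + 3)*(a^3 + 3*a^2 - 16*a - 48) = (a - 4)*(a + 3)^2*(a^2 - 16) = (a - 4)*(a + 3)^2*(a + 4)*(a - 4)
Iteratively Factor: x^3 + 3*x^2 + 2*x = (x + 2)*(x^2 + x) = (x + 1)*(x + 2)*(x)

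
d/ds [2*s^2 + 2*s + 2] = 4*s + 2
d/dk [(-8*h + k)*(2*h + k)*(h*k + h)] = h*(-16*h^2 - 12*h*k - 6*h + 3*k^2 + 2*k)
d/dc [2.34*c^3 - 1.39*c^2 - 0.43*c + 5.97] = 7.02*c^2 - 2.78*c - 0.43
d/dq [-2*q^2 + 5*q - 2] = 5 - 4*q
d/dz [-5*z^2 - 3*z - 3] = -10*z - 3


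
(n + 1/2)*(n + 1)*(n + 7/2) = n^3 + 5*n^2 + 23*n/4 + 7/4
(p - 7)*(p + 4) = p^2 - 3*p - 28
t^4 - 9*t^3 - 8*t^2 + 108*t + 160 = (t - 8)*(t - 5)*(t + 2)^2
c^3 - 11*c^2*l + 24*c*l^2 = c*(c - 8*l)*(c - 3*l)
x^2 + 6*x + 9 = (x + 3)^2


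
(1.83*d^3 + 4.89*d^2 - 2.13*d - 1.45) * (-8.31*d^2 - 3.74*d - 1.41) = -15.2073*d^5 - 47.4801*d^4 - 3.1686*d^3 + 13.1208*d^2 + 8.4263*d + 2.0445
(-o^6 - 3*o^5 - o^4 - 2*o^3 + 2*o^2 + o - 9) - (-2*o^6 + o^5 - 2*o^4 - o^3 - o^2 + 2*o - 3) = o^6 - 4*o^5 + o^4 - o^3 + 3*o^2 - o - 6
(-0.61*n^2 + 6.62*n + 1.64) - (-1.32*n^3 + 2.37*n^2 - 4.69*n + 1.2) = 1.32*n^3 - 2.98*n^2 + 11.31*n + 0.44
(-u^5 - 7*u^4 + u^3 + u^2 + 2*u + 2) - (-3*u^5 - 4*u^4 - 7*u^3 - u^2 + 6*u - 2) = 2*u^5 - 3*u^4 + 8*u^3 + 2*u^2 - 4*u + 4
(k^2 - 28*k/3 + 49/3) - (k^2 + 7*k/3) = 49/3 - 35*k/3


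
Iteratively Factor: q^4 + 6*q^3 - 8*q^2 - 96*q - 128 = (q + 4)*(q^3 + 2*q^2 - 16*q - 32) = (q + 2)*(q + 4)*(q^2 - 16) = (q - 4)*(q + 2)*(q + 4)*(q + 4)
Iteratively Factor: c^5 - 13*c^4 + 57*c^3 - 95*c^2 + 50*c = (c - 1)*(c^4 - 12*c^3 + 45*c^2 - 50*c) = (c - 5)*(c - 1)*(c^3 - 7*c^2 + 10*c) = (c - 5)*(c - 2)*(c - 1)*(c^2 - 5*c) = c*(c - 5)*(c - 2)*(c - 1)*(c - 5)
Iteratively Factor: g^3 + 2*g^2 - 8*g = (g + 4)*(g^2 - 2*g) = (g - 2)*(g + 4)*(g)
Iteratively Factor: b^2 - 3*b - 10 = (b - 5)*(b + 2)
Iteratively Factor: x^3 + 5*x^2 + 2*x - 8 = (x - 1)*(x^2 + 6*x + 8) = (x - 1)*(x + 2)*(x + 4)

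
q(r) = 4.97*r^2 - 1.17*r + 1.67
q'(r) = 9.94*r - 1.17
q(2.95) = 41.47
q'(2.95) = 28.15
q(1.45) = 10.42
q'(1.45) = 13.24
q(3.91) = 73.08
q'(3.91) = 37.70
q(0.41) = 2.03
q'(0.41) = 2.91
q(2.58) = 31.73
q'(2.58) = 24.48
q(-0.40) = 2.93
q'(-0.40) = -5.15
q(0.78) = 3.78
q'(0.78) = 6.58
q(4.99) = 119.59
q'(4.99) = 48.43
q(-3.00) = 49.91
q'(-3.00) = -30.99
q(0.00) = 1.67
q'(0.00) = -1.17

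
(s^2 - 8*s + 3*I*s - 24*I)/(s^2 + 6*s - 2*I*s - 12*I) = (s^2 + s*(-8 + 3*I) - 24*I)/(s^2 + 2*s*(3 - I) - 12*I)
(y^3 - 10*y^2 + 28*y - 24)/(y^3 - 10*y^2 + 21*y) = (y^3 - 10*y^2 + 28*y - 24)/(y*(y^2 - 10*y + 21))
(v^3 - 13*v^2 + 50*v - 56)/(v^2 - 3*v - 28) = (v^2 - 6*v + 8)/(v + 4)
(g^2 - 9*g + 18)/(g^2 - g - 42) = (-g^2 + 9*g - 18)/(-g^2 + g + 42)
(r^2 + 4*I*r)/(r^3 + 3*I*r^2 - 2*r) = (r + 4*I)/(r^2 + 3*I*r - 2)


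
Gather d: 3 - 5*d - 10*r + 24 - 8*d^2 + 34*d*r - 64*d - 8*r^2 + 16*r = -8*d^2 + d*(34*r - 69) - 8*r^2 + 6*r + 27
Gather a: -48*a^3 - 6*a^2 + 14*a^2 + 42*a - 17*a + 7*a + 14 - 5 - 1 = -48*a^3 + 8*a^2 + 32*a + 8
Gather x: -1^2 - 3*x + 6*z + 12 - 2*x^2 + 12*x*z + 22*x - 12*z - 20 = -2*x^2 + x*(12*z + 19) - 6*z - 9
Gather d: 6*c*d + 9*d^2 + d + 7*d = 9*d^2 + d*(6*c + 8)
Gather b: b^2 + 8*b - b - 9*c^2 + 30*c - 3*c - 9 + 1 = b^2 + 7*b - 9*c^2 + 27*c - 8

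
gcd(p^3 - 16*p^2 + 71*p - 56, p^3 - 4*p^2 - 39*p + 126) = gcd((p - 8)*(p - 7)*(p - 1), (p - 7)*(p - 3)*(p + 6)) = p - 7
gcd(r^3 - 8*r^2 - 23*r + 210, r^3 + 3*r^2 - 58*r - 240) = r + 5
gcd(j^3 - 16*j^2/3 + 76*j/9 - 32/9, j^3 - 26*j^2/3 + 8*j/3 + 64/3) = j - 2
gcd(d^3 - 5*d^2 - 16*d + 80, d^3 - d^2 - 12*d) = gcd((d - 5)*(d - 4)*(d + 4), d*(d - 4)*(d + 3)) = d - 4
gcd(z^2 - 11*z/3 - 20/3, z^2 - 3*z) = 1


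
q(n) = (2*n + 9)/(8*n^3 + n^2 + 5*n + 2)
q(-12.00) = 0.00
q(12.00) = 0.00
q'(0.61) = -2.68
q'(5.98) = -0.00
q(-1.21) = -0.39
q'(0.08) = -7.55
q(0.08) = 3.80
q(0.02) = 4.30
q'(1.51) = -0.44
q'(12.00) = 0.00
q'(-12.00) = 0.00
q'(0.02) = -9.39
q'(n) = (2*n + 9)*(-24*n^2 - 2*n - 5)/(8*n^3 + n^2 + 5*n + 2)^2 + 2/(8*n^3 + n^2 + 5*n + 2)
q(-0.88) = -1.02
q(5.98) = 0.01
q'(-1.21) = -1.00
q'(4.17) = -0.02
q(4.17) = 0.03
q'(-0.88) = -3.44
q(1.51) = 0.31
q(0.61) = 1.41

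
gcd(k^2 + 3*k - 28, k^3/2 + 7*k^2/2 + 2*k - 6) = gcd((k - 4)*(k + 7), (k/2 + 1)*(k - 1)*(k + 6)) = 1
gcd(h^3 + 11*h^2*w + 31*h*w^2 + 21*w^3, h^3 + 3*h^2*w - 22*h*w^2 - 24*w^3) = h + w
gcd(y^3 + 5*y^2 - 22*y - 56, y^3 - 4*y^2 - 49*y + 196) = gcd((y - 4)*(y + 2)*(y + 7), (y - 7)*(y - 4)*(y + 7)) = y^2 + 3*y - 28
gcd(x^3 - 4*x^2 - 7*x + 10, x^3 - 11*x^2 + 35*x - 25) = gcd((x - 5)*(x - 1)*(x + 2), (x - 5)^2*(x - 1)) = x^2 - 6*x + 5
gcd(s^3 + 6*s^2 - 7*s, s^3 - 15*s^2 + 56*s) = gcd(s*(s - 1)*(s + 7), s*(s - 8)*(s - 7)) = s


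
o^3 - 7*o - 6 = (o - 3)*(o + 1)*(o + 2)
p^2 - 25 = (p - 5)*(p + 5)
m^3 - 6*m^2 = m^2*(m - 6)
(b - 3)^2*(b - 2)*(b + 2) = b^4 - 6*b^3 + 5*b^2 + 24*b - 36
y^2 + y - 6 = (y - 2)*(y + 3)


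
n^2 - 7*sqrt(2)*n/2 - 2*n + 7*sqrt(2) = (n - 2)*(n - 7*sqrt(2)/2)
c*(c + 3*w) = c^2 + 3*c*w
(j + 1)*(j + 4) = j^2 + 5*j + 4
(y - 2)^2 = y^2 - 4*y + 4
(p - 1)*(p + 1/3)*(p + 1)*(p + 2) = p^4 + 7*p^3/3 - p^2/3 - 7*p/3 - 2/3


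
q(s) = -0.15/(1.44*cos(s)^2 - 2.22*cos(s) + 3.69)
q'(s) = -0.15*(2.88*sin(s)*cos(s) - 2.22*sin(s))/(1.44*cos(s)^2 - 2.22*cos(s) + 3.69)^2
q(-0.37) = -0.05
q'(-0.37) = 0.00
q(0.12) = -0.05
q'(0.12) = -0.00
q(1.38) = -0.05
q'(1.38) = 0.02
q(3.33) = -0.02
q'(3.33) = -0.00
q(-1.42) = -0.04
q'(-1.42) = -0.02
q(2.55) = -0.02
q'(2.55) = 0.01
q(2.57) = -0.02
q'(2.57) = 0.01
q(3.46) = -0.02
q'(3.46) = -0.00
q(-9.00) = -0.02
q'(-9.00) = -0.00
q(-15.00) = -0.02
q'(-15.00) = -0.01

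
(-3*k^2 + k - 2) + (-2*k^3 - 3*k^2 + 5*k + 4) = -2*k^3 - 6*k^2 + 6*k + 2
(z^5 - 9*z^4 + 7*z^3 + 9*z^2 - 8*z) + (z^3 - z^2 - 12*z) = z^5 - 9*z^4 + 8*z^3 + 8*z^2 - 20*z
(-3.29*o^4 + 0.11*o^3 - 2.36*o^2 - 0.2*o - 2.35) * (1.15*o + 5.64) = -3.7835*o^5 - 18.4291*o^4 - 2.0936*o^3 - 13.5404*o^2 - 3.8305*o - 13.254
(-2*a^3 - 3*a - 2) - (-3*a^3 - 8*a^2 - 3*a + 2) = a^3 + 8*a^2 - 4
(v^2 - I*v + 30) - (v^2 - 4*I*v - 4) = 3*I*v + 34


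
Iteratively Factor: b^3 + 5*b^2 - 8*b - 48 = (b + 4)*(b^2 + b - 12) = (b - 3)*(b + 4)*(b + 4)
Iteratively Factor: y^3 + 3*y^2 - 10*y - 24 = (y + 4)*(y^2 - y - 6) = (y + 2)*(y + 4)*(y - 3)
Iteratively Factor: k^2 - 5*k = (k)*(k - 5)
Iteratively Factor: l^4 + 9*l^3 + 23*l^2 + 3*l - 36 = (l - 1)*(l^3 + 10*l^2 + 33*l + 36) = (l - 1)*(l + 3)*(l^2 + 7*l + 12) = (l - 1)*(l + 3)^2*(l + 4)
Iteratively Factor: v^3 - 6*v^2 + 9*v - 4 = (v - 1)*(v^2 - 5*v + 4) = (v - 1)^2*(v - 4)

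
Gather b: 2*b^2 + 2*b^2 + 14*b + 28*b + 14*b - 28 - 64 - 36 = 4*b^2 + 56*b - 128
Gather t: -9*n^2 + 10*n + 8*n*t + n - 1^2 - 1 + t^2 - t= -9*n^2 + 11*n + t^2 + t*(8*n - 1) - 2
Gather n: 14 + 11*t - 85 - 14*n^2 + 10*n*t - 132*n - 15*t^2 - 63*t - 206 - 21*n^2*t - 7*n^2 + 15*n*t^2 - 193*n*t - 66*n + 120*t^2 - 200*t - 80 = n^2*(-21*t - 21) + n*(15*t^2 - 183*t - 198) + 105*t^2 - 252*t - 357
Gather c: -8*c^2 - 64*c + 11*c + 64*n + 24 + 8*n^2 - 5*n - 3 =-8*c^2 - 53*c + 8*n^2 + 59*n + 21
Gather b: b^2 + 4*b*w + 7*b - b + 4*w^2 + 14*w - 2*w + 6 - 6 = b^2 + b*(4*w + 6) + 4*w^2 + 12*w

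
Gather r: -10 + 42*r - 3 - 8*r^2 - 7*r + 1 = -8*r^2 + 35*r - 12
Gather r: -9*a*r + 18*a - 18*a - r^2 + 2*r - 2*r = -9*a*r - r^2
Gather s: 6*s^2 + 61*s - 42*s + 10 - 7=6*s^2 + 19*s + 3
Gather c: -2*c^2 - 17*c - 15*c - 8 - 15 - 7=-2*c^2 - 32*c - 30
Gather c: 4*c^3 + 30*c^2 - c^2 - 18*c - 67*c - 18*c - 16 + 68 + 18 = 4*c^3 + 29*c^2 - 103*c + 70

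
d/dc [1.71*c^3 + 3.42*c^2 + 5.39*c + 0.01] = 5.13*c^2 + 6.84*c + 5.39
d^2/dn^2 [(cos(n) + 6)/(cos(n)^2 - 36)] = (sin(n)^2 - 6*cos(n) + 1)/(cos(n) - 6)^3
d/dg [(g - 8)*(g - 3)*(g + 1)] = 3*g^2 - 20*g + 13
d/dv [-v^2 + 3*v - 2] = 3 - 2*v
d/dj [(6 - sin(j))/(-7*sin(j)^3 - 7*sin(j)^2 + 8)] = (-14*sin(j)^3 + 119*sin(j)^2 + 84*sin(j) - 8)*cos(j)/(7*sin(j)^3 + 7*sin(j)^2 - 8)^2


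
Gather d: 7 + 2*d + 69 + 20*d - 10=22*d + 66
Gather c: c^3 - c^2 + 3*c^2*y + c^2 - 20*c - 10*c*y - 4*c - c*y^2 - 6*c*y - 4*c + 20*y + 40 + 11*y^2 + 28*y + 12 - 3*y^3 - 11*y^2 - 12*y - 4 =c^3 + 3*c^2*y + c*(-y^2 - 16*y - 28) - 3*y^3 + 36*y + 48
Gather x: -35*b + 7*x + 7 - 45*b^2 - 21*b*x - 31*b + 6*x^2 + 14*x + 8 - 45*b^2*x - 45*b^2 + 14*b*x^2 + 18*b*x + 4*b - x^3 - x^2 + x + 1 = -90*b^2 - 62*b - x^3 + x^2*(14*b + 5) + x*(-45*b^2 - 3*b + 22) + 16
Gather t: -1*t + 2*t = t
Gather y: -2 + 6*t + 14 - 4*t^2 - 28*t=-4*t^2 - 22*t + 12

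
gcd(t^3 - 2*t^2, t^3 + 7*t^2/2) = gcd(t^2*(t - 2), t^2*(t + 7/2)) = t^2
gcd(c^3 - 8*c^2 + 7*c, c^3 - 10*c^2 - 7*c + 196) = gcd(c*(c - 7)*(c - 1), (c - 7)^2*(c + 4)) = c - 7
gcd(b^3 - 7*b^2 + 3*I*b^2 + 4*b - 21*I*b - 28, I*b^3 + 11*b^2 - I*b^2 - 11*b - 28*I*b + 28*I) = 1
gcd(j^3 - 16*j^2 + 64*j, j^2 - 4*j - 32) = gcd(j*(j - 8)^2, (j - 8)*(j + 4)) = j - 8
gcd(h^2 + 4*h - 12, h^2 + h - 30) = h + 6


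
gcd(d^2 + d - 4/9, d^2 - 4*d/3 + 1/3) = d - 1/3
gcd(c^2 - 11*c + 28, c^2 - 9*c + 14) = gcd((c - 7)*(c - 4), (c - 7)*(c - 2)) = c - 7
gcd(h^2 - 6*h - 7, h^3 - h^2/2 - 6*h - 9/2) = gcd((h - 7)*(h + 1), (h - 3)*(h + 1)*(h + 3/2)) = h + 1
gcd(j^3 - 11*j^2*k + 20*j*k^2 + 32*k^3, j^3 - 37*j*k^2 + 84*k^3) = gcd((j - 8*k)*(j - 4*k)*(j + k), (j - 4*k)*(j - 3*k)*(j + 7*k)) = j - 4*k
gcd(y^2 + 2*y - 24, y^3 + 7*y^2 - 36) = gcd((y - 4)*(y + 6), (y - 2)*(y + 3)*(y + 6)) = y + 6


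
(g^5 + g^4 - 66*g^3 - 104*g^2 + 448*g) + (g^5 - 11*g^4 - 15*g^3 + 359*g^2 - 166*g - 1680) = 2*g^5 - 10*g^4 - 81*g^3 + 255*g^2 + 282*g - 1680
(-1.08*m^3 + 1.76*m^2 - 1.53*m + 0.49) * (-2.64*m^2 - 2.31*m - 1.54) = 2.8512*m^5 - 2.1516*m^4 + 1.6368*m^3 - 0.4697*m^2 + 1.2243*m - 0.7546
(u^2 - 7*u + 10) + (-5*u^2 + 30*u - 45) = -4*u^2 + 23*u - 35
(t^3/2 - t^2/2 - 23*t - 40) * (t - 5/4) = t^4/2 - 9*t^3/8 - 179*t^2/8 - 45*t/4 + 50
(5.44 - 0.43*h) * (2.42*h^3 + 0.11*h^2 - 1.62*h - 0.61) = -1.0406*h^4 + 13.1175*h^3 + 1.295*h^2 - 8.5505*h - 3.3184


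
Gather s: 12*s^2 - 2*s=12*s^2 - 2*s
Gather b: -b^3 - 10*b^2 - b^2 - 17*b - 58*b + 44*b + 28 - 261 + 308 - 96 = -b^3 - 11*b^2 - 31*b - 21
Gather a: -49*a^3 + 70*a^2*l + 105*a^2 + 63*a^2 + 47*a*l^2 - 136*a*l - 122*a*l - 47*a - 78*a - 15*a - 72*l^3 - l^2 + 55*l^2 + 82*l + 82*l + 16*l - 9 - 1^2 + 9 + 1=-49*a^3 + a^2*(70*l + 168) + a*(47*l^2 - 258*l - 140) - 72*l^3 + 54*l^2 + 180*l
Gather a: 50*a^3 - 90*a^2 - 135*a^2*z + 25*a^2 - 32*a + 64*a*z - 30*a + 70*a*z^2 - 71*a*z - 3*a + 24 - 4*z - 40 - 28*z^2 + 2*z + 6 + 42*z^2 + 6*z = 50*a^3 + a^2*(-135*z - 65) + a*(70*z^2 - 7*z - 65) + 14*z^2 + 4*z - 10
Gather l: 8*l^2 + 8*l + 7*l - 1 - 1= 8*l^2 + 15*l - 2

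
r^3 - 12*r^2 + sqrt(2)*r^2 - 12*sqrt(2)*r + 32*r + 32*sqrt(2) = (r - 8)*(r - 4)*(r + sqrt(2))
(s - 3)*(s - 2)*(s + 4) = s^3 - s^2 - 14*s + 24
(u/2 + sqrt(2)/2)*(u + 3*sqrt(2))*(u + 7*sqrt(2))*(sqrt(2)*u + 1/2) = sqrt(2)*u^4/2 + 45*u^3/4 + 135*sqrt(2)*u^2/4 + 115*u/2 + 21*sqrt(2)/2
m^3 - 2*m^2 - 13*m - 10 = (m - 5)*(m + 1)*(m + 2)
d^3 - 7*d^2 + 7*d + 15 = (d - 5)*(d - 3)*(d + 1)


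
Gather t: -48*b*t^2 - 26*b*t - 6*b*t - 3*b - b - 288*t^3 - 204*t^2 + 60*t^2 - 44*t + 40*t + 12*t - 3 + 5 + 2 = -4*b - 288*t^3 + t^2*(-48*b - 144) + t*(8 - 32*b) + 4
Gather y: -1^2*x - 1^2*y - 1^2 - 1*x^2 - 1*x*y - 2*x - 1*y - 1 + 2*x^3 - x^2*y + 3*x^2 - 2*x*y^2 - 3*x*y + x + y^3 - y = 2*x^3 + 2*x^2 - 2*x*y^2 - 2*x + y^3 + y*(-x^2 - 4*x - 3) - 2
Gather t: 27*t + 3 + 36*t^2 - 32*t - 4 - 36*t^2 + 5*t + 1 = 0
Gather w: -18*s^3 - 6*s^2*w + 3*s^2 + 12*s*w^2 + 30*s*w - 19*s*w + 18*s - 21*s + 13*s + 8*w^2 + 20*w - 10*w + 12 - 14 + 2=-18*s^3 + 3*s^2 + 10*s + w^2*(12*s + 8) + w*(-6*s^2 + 11*s + 10)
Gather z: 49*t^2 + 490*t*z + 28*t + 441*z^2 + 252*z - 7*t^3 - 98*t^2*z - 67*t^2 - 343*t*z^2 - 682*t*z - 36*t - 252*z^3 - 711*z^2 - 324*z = -7*t^3 - 18*t^2 - 8*t - 252*z^3 + z^2*(-343*t - 270) + z*(-98*t^2 - 192*t - 72)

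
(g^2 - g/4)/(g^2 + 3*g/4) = (4*g - 1)/(4*g + 3)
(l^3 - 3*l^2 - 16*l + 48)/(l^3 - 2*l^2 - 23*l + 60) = (l + 4)/(l + 5)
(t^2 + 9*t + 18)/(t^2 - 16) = (t^2 + 9*t + 18)/(t^2 - 16)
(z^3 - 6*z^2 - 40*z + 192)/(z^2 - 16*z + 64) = (z^2 + 2*z - 24)/(z - 8)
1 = 1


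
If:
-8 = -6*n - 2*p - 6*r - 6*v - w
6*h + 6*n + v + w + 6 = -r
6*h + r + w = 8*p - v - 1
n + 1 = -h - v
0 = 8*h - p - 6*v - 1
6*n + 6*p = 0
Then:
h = -45/28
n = 5/2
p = -5/2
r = 527/140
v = -53/28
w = -463/35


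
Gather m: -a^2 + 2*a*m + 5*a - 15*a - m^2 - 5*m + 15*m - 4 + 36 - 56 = -a^2 - 10*a - m^2 + m*(2*a + 10) - 24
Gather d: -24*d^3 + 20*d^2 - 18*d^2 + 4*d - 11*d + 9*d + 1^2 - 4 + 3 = -24*d^3 + 2*d^2 + 2*d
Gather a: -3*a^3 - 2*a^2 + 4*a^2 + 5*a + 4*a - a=-3*a^3 + 2*a^2 + 8*a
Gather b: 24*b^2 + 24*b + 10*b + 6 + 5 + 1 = 24*b^2 + 34*b + 12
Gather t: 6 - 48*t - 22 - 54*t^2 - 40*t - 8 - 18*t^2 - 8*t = -72*t^2 - 96*t - 24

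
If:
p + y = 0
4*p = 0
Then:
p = 0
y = 0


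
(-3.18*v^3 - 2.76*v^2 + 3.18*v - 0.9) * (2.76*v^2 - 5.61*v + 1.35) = -8.7768*v^5 + 10.2222*v^4 + 19.9674*v^3 - 24.0498*v^2 + 9.342*v - 1.215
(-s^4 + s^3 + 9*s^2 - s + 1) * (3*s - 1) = -3*s^5 + 4*s^4 + 26*s^3 - 12*s^2 + 4*s - 1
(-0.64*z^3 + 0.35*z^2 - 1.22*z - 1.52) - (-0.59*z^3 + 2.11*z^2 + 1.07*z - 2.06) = -0.05*z^3 - 1.76*z^2 - 2.29*z + 0.54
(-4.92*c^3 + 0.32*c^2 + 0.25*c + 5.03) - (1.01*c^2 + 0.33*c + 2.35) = -4.92*c^3 - 0.69*c^2 - 0.08*c + 2.68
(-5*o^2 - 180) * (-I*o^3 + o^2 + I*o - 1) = 5*I*o^5 - 5*o^4 + 175*I*o^3 - 175*o^2 - 180*I*o + 180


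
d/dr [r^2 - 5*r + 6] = 2*r - 5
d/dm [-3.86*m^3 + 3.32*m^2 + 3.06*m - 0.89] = -11.58*m^2 + 6.64*m + 3.06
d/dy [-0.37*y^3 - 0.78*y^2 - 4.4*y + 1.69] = -1.11*y^2 - 1.56*y - 4.4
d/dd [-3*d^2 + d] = 1 - 6*d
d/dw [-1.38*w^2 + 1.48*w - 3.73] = 1.48 - 2.76*w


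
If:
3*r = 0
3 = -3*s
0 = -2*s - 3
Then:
No Solution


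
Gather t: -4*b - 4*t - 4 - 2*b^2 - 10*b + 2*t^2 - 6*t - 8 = -2*b^2 - 14*b + 2*t^2 - 10*t - 12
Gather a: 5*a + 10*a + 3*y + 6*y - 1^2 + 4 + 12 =15*a + 9*y + 15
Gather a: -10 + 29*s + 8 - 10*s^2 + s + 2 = -10*s^2 + 30*s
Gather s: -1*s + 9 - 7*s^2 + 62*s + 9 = -7*s^2 + 61*s + 18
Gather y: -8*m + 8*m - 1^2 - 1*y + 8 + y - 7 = 0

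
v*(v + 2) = v^2 + 2*v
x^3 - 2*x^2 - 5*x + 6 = (x - 3)*(x - 1)*(x + 2)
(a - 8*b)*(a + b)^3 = a^4 - 5*a^3*b - 21*a^2*b^2 - 23*a*b^3 - 8*b^4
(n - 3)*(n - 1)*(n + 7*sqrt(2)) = n^3 - 4*n^2 + 7*sqrt(2)*n^2 - 28*sqrt(2)*n + 3*n + 21*sqrt(2)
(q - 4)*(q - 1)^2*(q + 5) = q^4 - q^3 - 21*q^2 + 41*q - 20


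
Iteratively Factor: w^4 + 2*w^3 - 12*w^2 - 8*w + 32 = (w + 4)*(w^3 - 2*w^2 - 4*w + 8) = (w - 2)*(w + 4)*(w^2 - 4) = (w - 2)*(w + 2)*(w + 4)*(w - 2)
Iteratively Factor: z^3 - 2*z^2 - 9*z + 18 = (z - 3)*(z^2 + z - 6) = (z - 3)*(z + 3)*(z - 2)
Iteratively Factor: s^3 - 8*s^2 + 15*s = (s - 5)*(s^2 - 3*s) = s*(s - 5)*(s - 3)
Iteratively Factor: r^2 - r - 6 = (r + 2)*(r - 3)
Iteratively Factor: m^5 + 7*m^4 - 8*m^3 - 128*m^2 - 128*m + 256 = (m + 4)*(m^4 + 3*m^3 - 20*m^2 - 48*m + 64) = (m + 4)^2*(m^3 - m^2 - 16*m + 16) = (m - 1)*(m + 4)^2*(m^2 - 16) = (m - 4)*(m - 1)*(m + 4)^2*(m + 4)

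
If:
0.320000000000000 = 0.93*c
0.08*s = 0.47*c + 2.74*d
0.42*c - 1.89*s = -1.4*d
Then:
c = 0.34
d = -0.06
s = 0.03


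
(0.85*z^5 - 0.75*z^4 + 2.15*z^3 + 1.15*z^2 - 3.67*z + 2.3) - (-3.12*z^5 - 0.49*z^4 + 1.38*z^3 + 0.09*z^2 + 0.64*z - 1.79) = 3.97*z^5 - 0.26*z^4 + 0.77*z^3 + 1.06*z^2 - 4.31*z + 4.09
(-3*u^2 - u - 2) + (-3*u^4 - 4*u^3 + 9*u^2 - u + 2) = -3*u^4 - 4*u^3 + 6*u^2 - 2*u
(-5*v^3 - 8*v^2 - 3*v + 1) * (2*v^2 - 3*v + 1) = -10*v^5 - v^4 + 13*v^3 + 3*v^2 - 6*v + 1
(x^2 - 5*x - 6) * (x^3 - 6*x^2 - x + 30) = x^5 - 11*x^4 + 23*x^3 + 71*x^2 - 144*x - 180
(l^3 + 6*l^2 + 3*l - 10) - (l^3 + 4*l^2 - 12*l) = 2*l^2 + 15*l - 10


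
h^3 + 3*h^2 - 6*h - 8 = (h - 2)*(h + 1)*(h + 4)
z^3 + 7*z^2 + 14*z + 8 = (z + 1)*(z + 2)*(z + 4)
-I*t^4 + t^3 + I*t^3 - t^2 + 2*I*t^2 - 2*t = t*(t - 2)*(t + 1)*(-I*t + 1)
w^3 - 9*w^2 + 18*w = w*(w - 6)*(w - 3)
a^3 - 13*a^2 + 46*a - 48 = (a - 8)*(a - 3)*(a - 2)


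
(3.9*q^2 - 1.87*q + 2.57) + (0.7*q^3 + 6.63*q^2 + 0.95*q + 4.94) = 0.7*q^3 + 10.53*q^2 - 0.92*q + 7.51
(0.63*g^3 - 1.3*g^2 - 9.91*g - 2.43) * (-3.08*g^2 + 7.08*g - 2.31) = -1.9404*g^5 + 8.4644*g^4 + 19.8635*g^3 - 59.6754*g^2 + 5.6877*g + 5.6133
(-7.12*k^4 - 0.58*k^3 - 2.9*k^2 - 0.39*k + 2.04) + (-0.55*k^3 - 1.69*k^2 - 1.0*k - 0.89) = -7.12*k^4 - 1.13*k^3 - 4.59*k^2 - 1.39*k + 1.15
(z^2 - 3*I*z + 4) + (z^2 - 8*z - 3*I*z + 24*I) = 2*z^2 - 8*z - 6*I*z + 4 + 24*I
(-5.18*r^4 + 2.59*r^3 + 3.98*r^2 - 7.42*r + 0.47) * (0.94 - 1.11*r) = 5.7498*r^5 - 7.7441*r^4 - 1.9832*r^3 + 11.9774*r^2 - 7.4965*r + 0.4418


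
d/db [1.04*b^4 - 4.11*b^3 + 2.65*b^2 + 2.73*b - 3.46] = 4.16*b^3 - 12.33*b^2 + 5.3*b + 2.73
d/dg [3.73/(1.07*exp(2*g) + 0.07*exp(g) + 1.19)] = (-7.9822*exp(g) - 0.2611)*exp(g)/(1.07*exp(2*g) + 0.07*exp(g) + 1.19)^2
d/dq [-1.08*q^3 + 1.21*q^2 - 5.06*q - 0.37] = -3.24*q^2 + 2.42*q - 5.06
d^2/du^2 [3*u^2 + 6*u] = 6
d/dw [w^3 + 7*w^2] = w*(3*w + 14)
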